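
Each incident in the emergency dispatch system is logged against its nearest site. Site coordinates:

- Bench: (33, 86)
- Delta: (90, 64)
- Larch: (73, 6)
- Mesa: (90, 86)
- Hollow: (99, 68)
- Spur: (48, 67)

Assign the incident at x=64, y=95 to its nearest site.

Mesa

Squared distances to each site:
Bench: 1042.000; Delta: 1637.000; Larch: 8002.000; Mesa: 757.000; Hollow: 1954.000; Spur: 1040.000.
Minimum at Mesa.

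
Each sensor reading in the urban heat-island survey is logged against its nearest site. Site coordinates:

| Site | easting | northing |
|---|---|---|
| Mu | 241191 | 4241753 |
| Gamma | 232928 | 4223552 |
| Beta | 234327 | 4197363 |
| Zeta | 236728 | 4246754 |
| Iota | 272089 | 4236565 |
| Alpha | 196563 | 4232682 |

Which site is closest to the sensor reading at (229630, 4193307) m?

Squared distances to each site:
Mu: 2480671637.000; Gamma: 925636829.000; Beta: 38512945.000; Zeta: 2906963413.000; Iota: 3674021245.000; Alpha: 2643817114.000.
Minimum at Beta.

Beta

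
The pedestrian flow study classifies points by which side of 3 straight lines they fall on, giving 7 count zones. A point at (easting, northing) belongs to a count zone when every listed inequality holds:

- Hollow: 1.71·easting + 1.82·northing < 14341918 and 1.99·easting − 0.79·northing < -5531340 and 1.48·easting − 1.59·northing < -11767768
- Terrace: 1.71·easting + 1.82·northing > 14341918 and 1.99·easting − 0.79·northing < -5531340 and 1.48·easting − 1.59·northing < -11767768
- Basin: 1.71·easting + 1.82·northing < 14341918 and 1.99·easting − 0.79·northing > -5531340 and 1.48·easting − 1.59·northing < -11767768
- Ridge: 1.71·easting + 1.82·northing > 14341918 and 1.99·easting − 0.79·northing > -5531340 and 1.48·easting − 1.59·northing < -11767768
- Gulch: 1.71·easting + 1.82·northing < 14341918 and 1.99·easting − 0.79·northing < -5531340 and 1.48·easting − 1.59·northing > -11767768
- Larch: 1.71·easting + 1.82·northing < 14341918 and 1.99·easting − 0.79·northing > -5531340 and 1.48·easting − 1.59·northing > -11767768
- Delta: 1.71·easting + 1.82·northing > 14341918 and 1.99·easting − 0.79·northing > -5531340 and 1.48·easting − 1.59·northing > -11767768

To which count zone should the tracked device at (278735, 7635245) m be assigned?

1.71·278735 + 1.82·7635245 = 14372782.750, which is > 14341918
1.99·278735 − 0.79·7635245 = -5477160.900, which is > -5531340
1.48·278735 − 1.59·7635245 = -11727511.750, which is > -11767768
This sign pattern matches Delta.

Delta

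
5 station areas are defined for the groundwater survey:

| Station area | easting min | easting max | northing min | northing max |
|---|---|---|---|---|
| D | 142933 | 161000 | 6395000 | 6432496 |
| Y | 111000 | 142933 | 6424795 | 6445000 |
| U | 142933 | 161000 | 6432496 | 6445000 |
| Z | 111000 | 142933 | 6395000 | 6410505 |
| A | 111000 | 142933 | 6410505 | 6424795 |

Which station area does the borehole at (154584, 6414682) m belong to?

The point has easting = 154584 and northing = 6414682.
Only D satisfies 142933 ≤ easting ≤ 161000 and 6395000 ≤ northing ≤ 6432496.

D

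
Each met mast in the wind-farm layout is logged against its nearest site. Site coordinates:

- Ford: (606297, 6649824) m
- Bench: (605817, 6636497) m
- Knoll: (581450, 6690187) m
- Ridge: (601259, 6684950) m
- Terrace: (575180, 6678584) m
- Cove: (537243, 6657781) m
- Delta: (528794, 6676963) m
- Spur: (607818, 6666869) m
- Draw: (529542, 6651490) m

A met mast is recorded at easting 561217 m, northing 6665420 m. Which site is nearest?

Terrace

Squared distances to each site:
Ford: 2275441616.000; Bench: 2825699929.000; Knoll: 1022778578.000; Ridge: 1984782664.000; Terrace: 368256265.000; Cove: 633106997.000; Delta: 1184491778.000; Spur: 2173752802.000; Draw: 1197350525.000.
Minimum at Terrace.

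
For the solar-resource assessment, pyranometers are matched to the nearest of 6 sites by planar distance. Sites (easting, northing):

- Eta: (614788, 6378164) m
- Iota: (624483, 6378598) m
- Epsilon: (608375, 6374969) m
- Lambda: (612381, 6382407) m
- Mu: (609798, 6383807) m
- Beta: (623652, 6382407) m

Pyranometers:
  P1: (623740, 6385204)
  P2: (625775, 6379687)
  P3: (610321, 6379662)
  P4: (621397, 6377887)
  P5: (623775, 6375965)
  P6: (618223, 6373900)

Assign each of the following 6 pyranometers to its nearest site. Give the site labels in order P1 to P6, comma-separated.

Beta, Iota, Lambda, Iota, Iota, Eta

P1 → Beta (d²=7830953.00)
P2 → Iota (d²=2855185.00)
P3 → Lambda (d²=11778625.00)
P4 → Iota (d²=10028917.00)
P5 → Iota (d²=7433953.00)
P6 → Eta (d²=29980921.00)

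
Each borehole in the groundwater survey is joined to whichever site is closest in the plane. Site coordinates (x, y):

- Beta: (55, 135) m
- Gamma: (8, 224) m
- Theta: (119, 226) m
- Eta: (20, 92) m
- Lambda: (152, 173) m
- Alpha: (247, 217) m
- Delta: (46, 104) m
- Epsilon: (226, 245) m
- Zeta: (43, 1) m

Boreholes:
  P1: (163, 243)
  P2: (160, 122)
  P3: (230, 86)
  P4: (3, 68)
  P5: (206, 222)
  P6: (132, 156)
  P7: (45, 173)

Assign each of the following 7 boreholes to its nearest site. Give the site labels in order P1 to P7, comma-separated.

P1 → Theta (d²=2225.00)
P2 → Lambda (d²=2665.00)
P3 → Lambda (d²=13653.00)
P4 → Eta (d²=865.00)
P5 → Epsilon (d²=929.00)
P6 → Lambda (d²=689.00)
P7 → Beta (d²=1544.00)

Theta, Lambda, Lambda, Eta, Epsilon, Lambda, Beta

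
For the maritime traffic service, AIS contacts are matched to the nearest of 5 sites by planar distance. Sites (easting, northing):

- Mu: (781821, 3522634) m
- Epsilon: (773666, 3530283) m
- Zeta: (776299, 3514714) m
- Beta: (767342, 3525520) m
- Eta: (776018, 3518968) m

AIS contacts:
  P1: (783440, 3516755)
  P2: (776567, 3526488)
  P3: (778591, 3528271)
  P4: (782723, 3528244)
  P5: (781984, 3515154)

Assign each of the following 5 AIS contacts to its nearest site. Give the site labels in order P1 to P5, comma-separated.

P1 → Mu (d²=37183802.00)
P2 → Epsilon (d²=22817826.00)
P3 → Epsilon (d²=28303769.00)
P4 → Mu (d²=32285704.00)
P5 → Zeta (d²=32512825.00)

Mu, Epsilon, Epsilon, Mu, Zeta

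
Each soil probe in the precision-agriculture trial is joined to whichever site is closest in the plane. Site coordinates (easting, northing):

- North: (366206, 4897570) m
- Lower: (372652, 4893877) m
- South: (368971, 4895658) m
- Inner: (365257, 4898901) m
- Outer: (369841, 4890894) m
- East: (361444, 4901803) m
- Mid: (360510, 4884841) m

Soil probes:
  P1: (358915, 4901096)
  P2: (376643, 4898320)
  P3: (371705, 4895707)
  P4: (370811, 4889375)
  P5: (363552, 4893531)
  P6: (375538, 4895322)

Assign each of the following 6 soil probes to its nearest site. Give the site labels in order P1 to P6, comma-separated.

P1 → East (d²=6895690.00)
P2 → Lower (d²=35668330.00)
P3 → Lower (d²=4245709.00)
P4 → Outer (d²=3248261.00)
P5 → North (d²=23357237.00)
P6 → Lower (d²=10417021.00)

East, Lower, Lower, Outer, North, Lower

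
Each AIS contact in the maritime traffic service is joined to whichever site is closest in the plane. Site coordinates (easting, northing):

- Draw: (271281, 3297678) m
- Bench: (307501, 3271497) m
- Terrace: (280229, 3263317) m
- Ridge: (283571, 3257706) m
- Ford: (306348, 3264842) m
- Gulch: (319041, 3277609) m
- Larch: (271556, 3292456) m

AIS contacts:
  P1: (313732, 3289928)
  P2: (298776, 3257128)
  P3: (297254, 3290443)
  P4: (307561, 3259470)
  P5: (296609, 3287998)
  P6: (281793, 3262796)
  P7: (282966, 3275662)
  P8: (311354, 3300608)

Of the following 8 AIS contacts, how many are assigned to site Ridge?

0

P1 → Gulch
P2 → Ford
P3 → Bench
P4 → Ford
P5 → Bench
P6 → Terrace
P7 → Terrace
P8 → Gulch
0 of the 8 go to Ridge.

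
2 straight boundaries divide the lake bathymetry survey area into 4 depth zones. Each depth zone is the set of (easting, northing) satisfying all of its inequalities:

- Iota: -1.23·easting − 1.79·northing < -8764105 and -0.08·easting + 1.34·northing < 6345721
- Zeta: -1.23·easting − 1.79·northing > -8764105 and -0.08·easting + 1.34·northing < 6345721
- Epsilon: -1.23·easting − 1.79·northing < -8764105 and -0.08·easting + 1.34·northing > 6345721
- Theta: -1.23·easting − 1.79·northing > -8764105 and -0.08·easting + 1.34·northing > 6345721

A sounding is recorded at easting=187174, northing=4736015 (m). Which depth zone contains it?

-1.23·187174 − 1.79·4736015 = -8707690.870, which is > -8764105
-0.08·187174 + 1.34·4736015 = 6331286.180, which is < 6345721
This sign pattern matches Zeta.

Zeta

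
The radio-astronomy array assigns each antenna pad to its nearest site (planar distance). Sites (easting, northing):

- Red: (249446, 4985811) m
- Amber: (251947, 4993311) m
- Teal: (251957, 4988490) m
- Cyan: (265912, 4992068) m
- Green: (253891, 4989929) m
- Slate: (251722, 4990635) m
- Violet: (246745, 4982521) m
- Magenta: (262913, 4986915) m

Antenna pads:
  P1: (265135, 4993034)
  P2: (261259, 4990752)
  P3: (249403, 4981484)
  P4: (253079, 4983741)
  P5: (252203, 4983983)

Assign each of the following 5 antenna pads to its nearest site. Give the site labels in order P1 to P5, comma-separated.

P1 → Cyan (d²=1536885.00)
P2 → Magenta (d²=17458285.00)
P3 → Violet (d²=8140333.00)
P4 → Red (d²=17483589.00)
P5 → Red (d²=10942633.00)

Cyan, Magenta, Violet, Red, Red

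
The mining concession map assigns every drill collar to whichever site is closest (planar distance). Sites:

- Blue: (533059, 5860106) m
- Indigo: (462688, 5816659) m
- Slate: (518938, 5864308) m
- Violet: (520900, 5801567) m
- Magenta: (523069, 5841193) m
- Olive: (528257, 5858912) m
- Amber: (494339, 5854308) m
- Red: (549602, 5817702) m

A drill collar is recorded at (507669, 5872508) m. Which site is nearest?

Squared distances to each site:
Blue: 798461704.000; Indigo: 5142401162.000; Slate: 194230361.000; Violet: 5207684842.000; Magenta: 1217789225.000; Olive: 608716960.000; Amber: 508928900.000; Red: 4762074125.000.
Minimum at Slate.

Slate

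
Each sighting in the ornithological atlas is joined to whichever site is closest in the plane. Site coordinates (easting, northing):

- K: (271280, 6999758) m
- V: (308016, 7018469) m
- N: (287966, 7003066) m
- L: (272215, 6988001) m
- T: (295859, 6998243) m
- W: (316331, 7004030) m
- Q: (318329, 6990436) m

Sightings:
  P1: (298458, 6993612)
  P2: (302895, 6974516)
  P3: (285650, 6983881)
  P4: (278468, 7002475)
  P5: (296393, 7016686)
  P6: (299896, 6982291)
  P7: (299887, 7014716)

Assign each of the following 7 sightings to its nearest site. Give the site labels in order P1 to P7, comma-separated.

T, Q, L, K, V, T, V

P1 → T (d²=28200962.00)
P2 → Q (d²=491654756.00)
P3 → L (d²=197473625.00)
P4 → K (d²=59049433.00)
P5 → V (d²=138273218.00)
P6 → T (d²=270763673.00)
P7 → V (d²=80165650.00)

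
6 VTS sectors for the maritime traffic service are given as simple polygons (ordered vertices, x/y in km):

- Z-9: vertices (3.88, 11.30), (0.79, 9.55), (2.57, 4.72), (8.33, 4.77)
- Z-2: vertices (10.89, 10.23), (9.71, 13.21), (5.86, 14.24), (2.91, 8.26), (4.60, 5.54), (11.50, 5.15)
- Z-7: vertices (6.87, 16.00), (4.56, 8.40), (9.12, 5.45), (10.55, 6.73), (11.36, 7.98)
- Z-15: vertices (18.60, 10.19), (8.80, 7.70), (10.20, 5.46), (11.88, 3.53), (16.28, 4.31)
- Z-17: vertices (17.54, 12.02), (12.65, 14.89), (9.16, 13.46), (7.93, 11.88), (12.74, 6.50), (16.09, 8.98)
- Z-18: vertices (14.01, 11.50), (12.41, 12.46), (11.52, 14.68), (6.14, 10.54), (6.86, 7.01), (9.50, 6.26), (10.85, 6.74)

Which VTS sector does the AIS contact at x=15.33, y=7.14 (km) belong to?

Z-15

Cast a ray rightward from (15.33, 7.14). For each polygon, the edges (by vertex number in listed order) whose endpoints lie on opposite sides of y = 7.14, where each meets that height, and whether that is right or left of the point:
Z-9: 2–3 at x≈1.678 (left), 4–1 at x≈6.715 (left) → 0 crossings.
Z-2: 4–5 at x≈3.606 (left), 6–1 at x≈11.261 (left) → 0 crossings.
Z-7: 2–3 at x≈6.508 (left), 4–5 at x≈10.816 (left) → 0 crossings.
Z-15: 2–3 at x≈9.150 (left), 5–1 at x≈17.397 (right) → 1 crossing.
Z-17: 4–5 at x≈12.168 (left), 5–6 at x≈13.605 (left) → 0 crossings.
Z-18: 4–5 at x≈6.833 (left), 7–1 at x≈11.116 (left) → 0 crossings.
Only Z-15 has an odd count, so the point is inside Z-15.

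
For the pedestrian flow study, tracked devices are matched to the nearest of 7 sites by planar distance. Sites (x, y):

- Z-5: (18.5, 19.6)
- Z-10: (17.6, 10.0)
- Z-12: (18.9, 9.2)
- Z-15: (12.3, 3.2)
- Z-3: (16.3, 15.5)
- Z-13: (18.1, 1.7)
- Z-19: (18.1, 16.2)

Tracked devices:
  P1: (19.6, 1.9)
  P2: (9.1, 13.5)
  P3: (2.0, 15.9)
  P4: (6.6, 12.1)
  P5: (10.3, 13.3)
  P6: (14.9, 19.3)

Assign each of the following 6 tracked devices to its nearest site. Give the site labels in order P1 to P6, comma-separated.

Z-13, Z-3, Z-3, Z-3, Z-3, Z-5

P1 → Z-13 (d²=2.29)
P2 → Z-3 (d²=55.84)
P3 → Z-3 (d²=204.65)
P4 → Z-3 (d²=105.65)
P5 → Z-3 (d²=40.84)
P6 → Z-5 (d²=13.05)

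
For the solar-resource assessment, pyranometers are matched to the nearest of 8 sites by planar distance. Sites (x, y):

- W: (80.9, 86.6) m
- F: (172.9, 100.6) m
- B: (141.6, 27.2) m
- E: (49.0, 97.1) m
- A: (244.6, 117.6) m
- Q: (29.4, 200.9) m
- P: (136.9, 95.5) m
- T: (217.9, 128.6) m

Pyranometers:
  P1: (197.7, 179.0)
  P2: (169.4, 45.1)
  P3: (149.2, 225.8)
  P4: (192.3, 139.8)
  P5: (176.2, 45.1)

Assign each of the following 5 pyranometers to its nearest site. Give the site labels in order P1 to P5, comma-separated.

T, B, T, T, B

P1 → T (d²=2948.20)
P2 → B (d²=1093.25)
P3 → T (d²=14167.53)
P4 → T (d²=780.80)
P5 → B (d²=1517.57)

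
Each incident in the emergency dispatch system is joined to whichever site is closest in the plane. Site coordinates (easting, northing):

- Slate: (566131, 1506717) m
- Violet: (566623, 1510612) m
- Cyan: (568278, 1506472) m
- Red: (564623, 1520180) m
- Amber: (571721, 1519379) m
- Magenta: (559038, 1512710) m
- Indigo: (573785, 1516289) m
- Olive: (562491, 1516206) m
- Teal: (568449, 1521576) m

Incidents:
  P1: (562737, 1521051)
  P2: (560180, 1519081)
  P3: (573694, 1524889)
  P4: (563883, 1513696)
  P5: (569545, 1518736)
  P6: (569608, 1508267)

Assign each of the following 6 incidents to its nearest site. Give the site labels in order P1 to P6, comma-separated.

Red, Olive, Amber, Olive, Amber, Cyan

P1 → Red (d²=4315637.00)
P2 → Olive (d²=13606346.00)
P3 → Amber (d²=34252829.00)
P4 → Olive (d²=8237764.00)
P5 → Amber (d²=5148425.00)
P6 → Cyan (d²=4990925.00)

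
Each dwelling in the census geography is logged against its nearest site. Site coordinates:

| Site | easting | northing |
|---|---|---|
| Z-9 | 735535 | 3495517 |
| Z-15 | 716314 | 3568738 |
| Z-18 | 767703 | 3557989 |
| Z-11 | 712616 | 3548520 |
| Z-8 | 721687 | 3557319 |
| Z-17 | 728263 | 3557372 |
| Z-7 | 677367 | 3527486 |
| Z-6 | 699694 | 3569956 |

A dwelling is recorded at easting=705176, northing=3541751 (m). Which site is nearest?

Z-11

Squared distances to each site:
Z-9: 3059251637.000; Z-15: 852353213.000; Z-18: 4173298373.000; Z-11: 101172961.000; Z-8: 514975745.000; Z-17: 777025210.000; Z-7: 976830706.000; Z-6: 825574349.000.
Minimum at Z-11.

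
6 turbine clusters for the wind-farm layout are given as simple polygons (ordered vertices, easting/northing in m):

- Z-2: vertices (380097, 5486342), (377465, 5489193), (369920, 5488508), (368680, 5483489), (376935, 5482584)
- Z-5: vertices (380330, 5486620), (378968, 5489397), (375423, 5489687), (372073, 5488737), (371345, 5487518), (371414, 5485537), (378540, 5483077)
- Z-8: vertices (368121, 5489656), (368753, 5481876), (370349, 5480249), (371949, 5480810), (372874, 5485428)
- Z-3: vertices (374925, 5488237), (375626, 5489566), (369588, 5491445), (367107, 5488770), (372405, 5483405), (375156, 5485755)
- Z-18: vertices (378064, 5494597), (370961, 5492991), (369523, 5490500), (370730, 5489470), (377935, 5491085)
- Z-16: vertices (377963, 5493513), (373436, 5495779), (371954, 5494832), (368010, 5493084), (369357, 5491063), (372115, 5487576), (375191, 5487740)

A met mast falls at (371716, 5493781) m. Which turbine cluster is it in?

Cast a ray rightward from (371716, 5493781). For each polygon, the edges (by vertex number in listed order) whose endpoints lie on opposite sides of northing = 5493781, where each meets that height, and whether that is right or left of the point:
Z-2: no edge straddles that height → 0 crossings.
Z-5: no edge straddles that height → 0 crossings.
Z-8: no edge straddles that height → 0 crossings.
Z-3: no edge straddles that height → 0 crossings.
Z-18: 1–2 at easting≈374455.0 (right), 5–1 at easting≈378034.0 (right) → 2 crossings.
Z-16: 1–2 at easting≈377427.6 (right), 3–4 at easting≈369582.6 (left) → 1 crossing.
Only Z-16 has an odd count, so the point is inside Z-16.

Z-16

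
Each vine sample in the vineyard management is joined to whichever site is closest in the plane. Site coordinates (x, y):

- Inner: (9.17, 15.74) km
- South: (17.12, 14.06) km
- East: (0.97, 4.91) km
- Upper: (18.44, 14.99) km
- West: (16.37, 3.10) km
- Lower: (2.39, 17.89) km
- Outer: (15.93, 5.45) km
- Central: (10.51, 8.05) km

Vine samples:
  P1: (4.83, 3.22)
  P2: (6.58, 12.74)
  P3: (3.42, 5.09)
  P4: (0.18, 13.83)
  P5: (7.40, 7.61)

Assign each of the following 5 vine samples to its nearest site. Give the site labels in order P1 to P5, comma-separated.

East, Inner, East, Lower, Central

P1 → East (d²=17.76)
P2 → Inner (d²=15.71)
P3 → East (d²=6.03)
P4 → Lower (d²=21.37)
P5 → Central (d²=9.87)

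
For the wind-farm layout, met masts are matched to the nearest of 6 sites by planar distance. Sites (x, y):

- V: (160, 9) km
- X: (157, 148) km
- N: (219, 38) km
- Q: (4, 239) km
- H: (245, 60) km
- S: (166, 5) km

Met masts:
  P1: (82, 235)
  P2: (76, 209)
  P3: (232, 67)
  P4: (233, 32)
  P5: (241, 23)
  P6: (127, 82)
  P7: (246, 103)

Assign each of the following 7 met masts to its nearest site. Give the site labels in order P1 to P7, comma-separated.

Q, Q, H, N, N, X, H

P1 → Q (d²=6100.00)
P2 → Q (d²=6084.00)
P3 → H (d²=218.00)
P4 → N (d²=232.00)
P5 → N (d²=709.00)
P6 → X (d²=5256.00)
P7 → H (d²=1850.00)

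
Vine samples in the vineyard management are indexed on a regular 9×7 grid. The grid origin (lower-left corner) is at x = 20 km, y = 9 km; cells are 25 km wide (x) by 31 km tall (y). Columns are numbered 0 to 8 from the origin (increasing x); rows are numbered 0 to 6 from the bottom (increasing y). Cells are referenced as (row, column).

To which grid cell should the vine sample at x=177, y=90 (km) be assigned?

Column index: ⌊(177 − 20) / 25⌋ = ⌊6.280⌋ = 6
Row offset from origin: ⌊(90 − 9) / 31⌋ = ⌊2.613⌋ = 2 → row 2

(2, 6)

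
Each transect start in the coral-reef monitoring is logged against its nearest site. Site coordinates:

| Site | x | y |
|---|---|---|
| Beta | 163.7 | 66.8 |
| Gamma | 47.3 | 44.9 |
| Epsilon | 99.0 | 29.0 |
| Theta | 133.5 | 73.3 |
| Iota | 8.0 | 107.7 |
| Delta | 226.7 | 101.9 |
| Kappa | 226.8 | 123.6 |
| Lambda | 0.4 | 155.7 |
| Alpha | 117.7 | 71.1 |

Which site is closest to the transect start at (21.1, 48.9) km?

Gamma

Squared distances to each site:
Beta: 20655.170; Gamma: 702.440; Epsilon: 6464.420; Theta: 13229.120; Iota: 3629.050; Delta: 45080.360; Kappa: 47892.580; Lambda: 11834.730; Alpha: 9824.400.
Minimum at Gamma.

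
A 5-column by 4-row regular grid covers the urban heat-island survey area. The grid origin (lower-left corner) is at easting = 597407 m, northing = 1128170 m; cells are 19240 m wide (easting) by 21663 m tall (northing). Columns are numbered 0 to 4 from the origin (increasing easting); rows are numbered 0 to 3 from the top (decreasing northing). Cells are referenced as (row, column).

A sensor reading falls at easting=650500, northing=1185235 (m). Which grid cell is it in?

Column index: ⌊(650500 − 597407) / 19240⌋ = ⌊2.760⌋ = 2
Row offset from origin: ⌊(1185235 − 1128170) / 21663⌋ = ⌊2.634⌋ = 2 → row 1 (counted from top)

(1, 2)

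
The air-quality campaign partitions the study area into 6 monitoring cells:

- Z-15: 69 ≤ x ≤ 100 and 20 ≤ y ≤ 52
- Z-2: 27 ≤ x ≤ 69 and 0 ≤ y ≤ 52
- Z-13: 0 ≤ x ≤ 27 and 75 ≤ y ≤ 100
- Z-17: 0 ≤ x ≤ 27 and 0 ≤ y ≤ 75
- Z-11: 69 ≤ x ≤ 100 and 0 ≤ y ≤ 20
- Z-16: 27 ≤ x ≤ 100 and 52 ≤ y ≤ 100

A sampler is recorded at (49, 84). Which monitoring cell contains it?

The point has x = 49 and y = 84.
Only Z-16 satisfies 27 ≤ x ≤ 100 and 52 ≤ y ≤ 100.

Z-16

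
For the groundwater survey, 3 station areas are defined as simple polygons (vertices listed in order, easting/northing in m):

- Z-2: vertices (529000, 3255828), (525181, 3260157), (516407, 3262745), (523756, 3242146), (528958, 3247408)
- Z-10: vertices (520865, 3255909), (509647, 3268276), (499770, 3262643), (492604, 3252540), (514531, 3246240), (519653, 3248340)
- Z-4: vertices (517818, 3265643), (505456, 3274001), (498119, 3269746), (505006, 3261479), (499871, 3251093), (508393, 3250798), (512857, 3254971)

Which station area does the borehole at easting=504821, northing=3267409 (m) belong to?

Z-4

Cast a ray rightward from (504821, 3267409). For each polygon, the edges (by vertex number in listed order) whose endpoints lie on opposite sides of northing = 3267409, where each meets that height, and whether that is right or left of the point:
Z-2: no edge straddles that height → 0 crossings.
Z-10: 1–2 at easting≈510433.4 (right), 2–3 at easting≈508126.8 (right) → 2 crossings.
Z-4: 1–2 at easting≈515206.0 (right), 3–4 at easting≈500065.9 (left) → 1 crossing.
Only Z-4 has an odd count, so the point is inside Z-4.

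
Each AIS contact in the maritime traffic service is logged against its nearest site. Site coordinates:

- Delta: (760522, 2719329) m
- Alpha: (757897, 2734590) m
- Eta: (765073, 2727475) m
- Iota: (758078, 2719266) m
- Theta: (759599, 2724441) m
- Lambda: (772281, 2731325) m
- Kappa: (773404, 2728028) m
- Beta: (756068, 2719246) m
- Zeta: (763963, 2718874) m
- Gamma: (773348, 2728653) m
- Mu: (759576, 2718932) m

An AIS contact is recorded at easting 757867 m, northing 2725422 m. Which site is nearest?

Squared distances to each site:
Delta: 44173674.000; Alpha: 84053124.000; Eta: 56141245.000; Iota: 37940857.000; Theta: 3962185.000; Lambda: 242608805.000; Kappa: 248189605.000; Beta: 41379377.000; Zeta: 80037520.000; Gamma: 250100722.000; Mu: 45040781.000.
Minimum at Theta.

Theta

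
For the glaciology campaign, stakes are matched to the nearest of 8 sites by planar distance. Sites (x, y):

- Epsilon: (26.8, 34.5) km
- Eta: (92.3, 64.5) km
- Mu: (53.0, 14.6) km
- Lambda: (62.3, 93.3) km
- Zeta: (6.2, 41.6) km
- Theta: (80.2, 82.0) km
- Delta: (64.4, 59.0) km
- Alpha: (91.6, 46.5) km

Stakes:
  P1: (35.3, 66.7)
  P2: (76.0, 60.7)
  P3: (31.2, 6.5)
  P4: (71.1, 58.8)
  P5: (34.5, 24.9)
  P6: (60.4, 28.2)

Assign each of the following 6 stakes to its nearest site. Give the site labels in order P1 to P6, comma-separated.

Delta, Delta, Mu, Delta, Epsilon, Mu

P1 → Delta (d²=906.10)
P2 → Delta (d²=137.45)
P3 → Mu (d²=540.85)
P4 → Delta (d²=44.93)
P5 → Epsilon (d²=151.45)
P6 → Mu (d²=239.72)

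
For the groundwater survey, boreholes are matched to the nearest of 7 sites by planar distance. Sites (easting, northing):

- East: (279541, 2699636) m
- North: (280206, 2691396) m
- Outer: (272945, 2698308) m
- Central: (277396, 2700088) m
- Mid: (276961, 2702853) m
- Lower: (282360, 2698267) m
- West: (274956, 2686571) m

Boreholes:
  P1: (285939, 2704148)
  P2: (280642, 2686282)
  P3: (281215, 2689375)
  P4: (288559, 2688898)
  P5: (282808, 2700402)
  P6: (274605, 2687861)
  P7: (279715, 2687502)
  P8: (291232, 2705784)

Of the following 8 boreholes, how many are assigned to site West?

1

P1 → Lower
P2 → North
P3 → North
P4 → North
P5 → Lower
P6 → West
P7 → North
P8 → Lower
1 of the 8 goes to West.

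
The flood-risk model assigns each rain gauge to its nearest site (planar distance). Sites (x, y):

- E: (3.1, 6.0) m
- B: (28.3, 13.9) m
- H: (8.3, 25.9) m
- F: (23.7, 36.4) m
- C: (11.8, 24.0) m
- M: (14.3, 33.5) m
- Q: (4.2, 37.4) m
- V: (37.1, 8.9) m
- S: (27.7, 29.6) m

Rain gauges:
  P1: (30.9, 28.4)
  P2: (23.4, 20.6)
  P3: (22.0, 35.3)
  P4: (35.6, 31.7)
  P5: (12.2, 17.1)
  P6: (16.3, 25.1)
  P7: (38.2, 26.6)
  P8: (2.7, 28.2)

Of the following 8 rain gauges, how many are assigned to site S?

P1 → S
P2 → B
P3 → F
P4 → S
P5 → C
P6 → C
P7 → S
P8 → H
3 of the 8 go to S.

3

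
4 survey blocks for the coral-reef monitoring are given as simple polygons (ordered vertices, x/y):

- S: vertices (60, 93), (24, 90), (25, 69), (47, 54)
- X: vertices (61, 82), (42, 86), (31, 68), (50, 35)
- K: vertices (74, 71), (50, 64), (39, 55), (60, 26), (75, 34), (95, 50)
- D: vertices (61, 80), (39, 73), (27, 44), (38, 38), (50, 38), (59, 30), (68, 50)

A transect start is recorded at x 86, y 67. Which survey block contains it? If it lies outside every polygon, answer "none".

Cast a ray rightward from (86, 67). For each polygon, the edges (by vertex number in listed order) whose endpoints lie on opposite sides of y = 67, where each meets that height, and whether that is right or left of the point:
S: 3–4 at x≈27.9 (left), 4–1 at x≈51.3 (left) → 0 crossings.
X: 3–4 at x≈31.6 (left), 4–1 at x≈57.5 (left) → 0 crossings.
K: 1–2 at x≈60.3 (left), 6–1 at x≈78.0 (left) → 0 crossings.
D: 2–3 at x≈36.5 (left), 7–1 at x≈64.0 (left) → 0 crossings.
All counts are even, so the point lies outside every listed polygon.

none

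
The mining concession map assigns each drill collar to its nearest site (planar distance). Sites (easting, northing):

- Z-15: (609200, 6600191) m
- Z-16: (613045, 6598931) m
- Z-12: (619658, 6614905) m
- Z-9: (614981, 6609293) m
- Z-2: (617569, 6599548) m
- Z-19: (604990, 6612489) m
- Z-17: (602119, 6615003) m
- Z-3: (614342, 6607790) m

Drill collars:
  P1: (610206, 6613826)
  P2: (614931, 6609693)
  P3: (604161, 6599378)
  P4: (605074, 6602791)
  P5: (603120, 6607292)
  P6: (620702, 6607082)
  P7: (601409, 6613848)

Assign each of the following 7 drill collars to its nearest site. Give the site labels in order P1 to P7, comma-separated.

Z-19, Z-9, Z-15, Z-15, Z-19, Z-9, Z-17

P1 → Z-19 (d²=28994225.00)
P2 → Z-9 (d²=162500.00)
P3 → Z-15 (d²=26052490.00)
P4 → Z-15 (d²=23783876.00)
P5 → Z-19 (d²=30505709.00)
P6 → Z-9 (d²=37618362.00)
P7 → Z-17 (d²=1838125.00)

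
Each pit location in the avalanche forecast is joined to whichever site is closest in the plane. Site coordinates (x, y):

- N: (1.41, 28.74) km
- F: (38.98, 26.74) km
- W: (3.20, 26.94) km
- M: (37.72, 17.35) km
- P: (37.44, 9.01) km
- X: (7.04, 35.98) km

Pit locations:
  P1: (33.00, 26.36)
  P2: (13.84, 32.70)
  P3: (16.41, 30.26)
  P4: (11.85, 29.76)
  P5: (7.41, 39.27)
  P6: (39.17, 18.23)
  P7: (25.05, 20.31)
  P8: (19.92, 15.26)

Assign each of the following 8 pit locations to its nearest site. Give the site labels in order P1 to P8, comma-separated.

P1 → F (d²=35.90)
P2 → X (d²=57.00)
P3 → X (d²=120.52)
P4 → X (d²=61.82)
P5 → X (d²=10.96)
P6 → M (d²=2.88)
P7 → M (d²=169.29)
P8 → M (d²=321.21)

F, X, X, X, X, M, M, M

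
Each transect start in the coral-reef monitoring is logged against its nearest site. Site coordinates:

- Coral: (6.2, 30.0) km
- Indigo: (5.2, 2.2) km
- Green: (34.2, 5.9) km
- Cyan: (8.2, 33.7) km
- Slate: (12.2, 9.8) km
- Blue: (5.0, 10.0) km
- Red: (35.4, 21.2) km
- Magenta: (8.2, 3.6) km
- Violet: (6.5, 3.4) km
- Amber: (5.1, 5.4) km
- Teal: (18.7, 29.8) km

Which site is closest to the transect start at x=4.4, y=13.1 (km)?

Squared distances to each site:
Coral: 288.850; Indigo: 119.450; Green: 939.880; Cyan: 438.800; Slate: 71.730; Blue: 9.970; Red: 1026.610; Magenta: 104.690; Violet: 98.500; Amber: 59.780; Teal: 483.380.
Minimum at Blue.

Blue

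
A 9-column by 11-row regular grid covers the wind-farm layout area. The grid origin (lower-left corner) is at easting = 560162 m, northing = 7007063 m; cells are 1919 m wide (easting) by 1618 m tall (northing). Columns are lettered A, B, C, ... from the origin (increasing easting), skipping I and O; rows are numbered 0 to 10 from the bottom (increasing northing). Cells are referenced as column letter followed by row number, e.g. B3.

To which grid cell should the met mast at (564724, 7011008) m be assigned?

C2

Column index: ⌊(564724 − 560162) / 1919⌋ = ⌊2.377⌋ = 2 → column C
Row offset from origin: ⌊(7011008 − 7007063) / 1618⌋ = ⌊2.438⌋ = 2 → row 2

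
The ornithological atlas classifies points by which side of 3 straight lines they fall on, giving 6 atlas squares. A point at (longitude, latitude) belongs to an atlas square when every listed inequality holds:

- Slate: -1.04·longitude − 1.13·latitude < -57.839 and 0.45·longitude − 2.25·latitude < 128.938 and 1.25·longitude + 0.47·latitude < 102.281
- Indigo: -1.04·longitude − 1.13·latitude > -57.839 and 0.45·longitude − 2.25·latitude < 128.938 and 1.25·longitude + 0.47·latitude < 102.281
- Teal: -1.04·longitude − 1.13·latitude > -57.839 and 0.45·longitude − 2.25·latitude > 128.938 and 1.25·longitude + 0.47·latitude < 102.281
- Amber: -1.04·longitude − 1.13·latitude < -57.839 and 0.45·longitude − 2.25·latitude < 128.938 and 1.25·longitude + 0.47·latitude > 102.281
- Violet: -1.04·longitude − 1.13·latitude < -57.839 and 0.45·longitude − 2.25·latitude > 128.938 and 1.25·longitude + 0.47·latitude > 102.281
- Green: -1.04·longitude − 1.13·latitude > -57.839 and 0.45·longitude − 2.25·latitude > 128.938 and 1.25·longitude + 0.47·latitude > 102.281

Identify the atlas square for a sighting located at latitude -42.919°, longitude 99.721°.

-1.04·99.721 − 1.13·-42.919 = -55.211, which is > -57.839
0.45·99.721 − 2.25·-42.919 = 141.442, which is > 128.938
1.25·99.721 + 0.47·-42.919 = 104.479, which is > 102.281
This sign pattern matches Green.

Green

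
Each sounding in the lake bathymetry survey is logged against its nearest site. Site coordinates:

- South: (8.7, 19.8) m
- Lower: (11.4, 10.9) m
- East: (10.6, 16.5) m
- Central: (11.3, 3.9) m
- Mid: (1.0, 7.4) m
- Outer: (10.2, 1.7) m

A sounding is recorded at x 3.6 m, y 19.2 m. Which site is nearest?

Squared distances to each site:
South: 26.370; Lower: 129.730; East: 56.290; Central: 293.380; Mid: 146.000; Outer: 349.810.
Minimum at South.

South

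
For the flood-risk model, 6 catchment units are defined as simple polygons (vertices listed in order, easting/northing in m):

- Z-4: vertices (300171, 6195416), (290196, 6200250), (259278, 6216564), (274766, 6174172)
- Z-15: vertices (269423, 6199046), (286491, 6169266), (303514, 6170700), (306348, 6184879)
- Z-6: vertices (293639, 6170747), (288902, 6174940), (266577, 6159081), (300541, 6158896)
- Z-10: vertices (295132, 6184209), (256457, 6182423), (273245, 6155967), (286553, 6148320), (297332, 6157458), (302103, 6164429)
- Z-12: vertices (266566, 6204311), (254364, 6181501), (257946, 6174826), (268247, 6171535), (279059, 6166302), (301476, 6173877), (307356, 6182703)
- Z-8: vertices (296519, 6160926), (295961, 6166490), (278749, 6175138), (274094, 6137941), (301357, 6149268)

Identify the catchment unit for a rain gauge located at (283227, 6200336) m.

Z-4

Cast a ray rightward from (283227, 6200336). For each polygon, the edges (by vertex number in listed order) whose endpoints lie on opposite sides of northing = 6200336, where each meets that height, and whether that is right or left of the point:
Z-4: 2–3 at easting≈290033.0 (right), 3–4 at easting≈265206.9 (left) → 1 crossing.
Z-15: no edge straddles that height → 0 crossings.
Z-6: no edge straddles that height → 0 crossings.
Z-10: no edge straddles that height → 0 crossings.
Z-12: 1–2 at easting≈264439.6 (left), 7–1 at easting≈274069.7 (left) → 0 crossings.
Z-8: no edge straddles that height → 0 crossings.
Only Z-4 has an odd count, so the point is inside Z-4.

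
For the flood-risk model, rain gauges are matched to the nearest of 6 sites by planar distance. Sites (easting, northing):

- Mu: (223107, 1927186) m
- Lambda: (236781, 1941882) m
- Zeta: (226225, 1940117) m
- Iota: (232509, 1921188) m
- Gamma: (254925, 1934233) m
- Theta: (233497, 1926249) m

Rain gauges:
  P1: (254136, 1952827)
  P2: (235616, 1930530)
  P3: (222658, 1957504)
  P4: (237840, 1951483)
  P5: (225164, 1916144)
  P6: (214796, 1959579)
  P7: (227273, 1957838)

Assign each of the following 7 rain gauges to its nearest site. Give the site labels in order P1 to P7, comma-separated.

P1 → Gamma (d²=346359357.00)
P2 → Theta (d²=22817122.00)
P3 → Zeta (d²=315031258.00)
P4 → Lambda (d²=93300682.00)
P5 → Iota (d²=79390961.00)
P6 → Zeta (d²=509391485.00)
P7 → Zeta (d²=315132145.00)

Gamma, Theta, Zeta, Lambda, Iota, Zeta, Zeta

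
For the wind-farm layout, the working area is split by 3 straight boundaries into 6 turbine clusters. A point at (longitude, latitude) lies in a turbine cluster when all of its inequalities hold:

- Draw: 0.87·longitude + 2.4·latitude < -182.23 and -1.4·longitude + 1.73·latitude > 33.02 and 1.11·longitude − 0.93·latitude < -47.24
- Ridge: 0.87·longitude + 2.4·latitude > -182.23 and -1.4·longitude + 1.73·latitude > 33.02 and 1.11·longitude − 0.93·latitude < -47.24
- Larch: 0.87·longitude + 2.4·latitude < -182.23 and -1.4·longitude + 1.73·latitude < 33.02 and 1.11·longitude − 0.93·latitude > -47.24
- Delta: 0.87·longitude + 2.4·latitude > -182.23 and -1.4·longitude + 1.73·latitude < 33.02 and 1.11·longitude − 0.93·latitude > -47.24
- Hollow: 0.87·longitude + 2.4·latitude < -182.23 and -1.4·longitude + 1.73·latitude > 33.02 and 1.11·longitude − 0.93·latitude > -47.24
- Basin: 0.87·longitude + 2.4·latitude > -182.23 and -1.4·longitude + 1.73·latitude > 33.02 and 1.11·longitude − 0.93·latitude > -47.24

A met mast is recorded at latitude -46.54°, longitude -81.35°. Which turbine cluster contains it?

Hollow

0.87·-81.35 + 2.4·-46.54 = -182.470, which is < -182.23
-1.4·-81.35 + 1.73·-46.54 = 33.376, which is > 33.02
1.11·-81.35 − 0.93·-46.54 = -47.016, which is > -47.24
This sign pattern matches Hollow.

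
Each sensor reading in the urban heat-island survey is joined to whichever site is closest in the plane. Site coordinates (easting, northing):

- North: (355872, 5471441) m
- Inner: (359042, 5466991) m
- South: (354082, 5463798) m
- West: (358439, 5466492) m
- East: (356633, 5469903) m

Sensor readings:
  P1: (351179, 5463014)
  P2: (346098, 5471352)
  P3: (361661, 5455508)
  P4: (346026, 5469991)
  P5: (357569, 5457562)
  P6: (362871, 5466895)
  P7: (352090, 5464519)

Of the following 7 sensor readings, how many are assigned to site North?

P1 → South
P2 → North
P3 → South
P4 → North
P5 → South
P6 → Inner
P7 → South
2 of the 7 go to North.

2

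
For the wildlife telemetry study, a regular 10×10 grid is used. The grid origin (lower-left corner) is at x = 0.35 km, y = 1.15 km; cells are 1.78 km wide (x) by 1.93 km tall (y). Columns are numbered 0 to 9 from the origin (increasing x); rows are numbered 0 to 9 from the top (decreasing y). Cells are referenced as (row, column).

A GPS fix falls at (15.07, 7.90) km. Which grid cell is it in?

Column index: ⌊(15.07 − 0.35) / 1.78⌋ = ⌊8.270⌋ = 8
Row offset from origin: ⌊(7.90 − 1.15) / 1.93⌋ = ⌊3.497⌋ = 3 → row 6 (counted from top)

(6, 8)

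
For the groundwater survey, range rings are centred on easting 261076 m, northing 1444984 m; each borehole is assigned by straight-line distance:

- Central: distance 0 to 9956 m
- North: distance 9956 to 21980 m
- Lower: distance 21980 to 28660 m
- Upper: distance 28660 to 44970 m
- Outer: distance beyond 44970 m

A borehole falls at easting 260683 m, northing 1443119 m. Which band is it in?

Central

Distance = √((260683−261076)² + (1443119−1444984)²) = √(154449.000 + 3478225.000) = 1905.958 m.
0 ≤ 1905.958 < 9956 → Central.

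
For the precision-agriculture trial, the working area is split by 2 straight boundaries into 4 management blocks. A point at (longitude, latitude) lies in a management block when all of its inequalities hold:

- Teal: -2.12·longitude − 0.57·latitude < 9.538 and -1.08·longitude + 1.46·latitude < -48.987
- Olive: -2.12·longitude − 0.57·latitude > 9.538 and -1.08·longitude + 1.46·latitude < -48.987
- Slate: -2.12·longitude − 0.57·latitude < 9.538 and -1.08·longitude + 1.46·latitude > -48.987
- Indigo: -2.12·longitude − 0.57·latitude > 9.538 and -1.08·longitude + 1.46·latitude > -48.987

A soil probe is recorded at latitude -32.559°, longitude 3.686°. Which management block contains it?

Olive

-2.12·3.686 − 0.57·-32.559 = 10.744, which is > 9.538
-1.08·3.686 + 1.46·-32.559 = -51.517, which is < -48.987
This sign pattern matches Olive.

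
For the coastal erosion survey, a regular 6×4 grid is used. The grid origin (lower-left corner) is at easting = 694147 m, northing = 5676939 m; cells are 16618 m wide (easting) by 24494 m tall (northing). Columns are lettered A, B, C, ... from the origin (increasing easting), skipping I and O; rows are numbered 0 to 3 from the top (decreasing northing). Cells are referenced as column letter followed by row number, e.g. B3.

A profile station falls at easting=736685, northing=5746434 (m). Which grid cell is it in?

C1

Column index: ⌊(736685 − 694147) / 16618⌋ = ⌊2.560⌋ = 2 → column C
Row offset from origin: ⌊(5746434 − 5676939) / 24494⌋ = ⌊2.837⌋ = 2 → row 1 (counted from top)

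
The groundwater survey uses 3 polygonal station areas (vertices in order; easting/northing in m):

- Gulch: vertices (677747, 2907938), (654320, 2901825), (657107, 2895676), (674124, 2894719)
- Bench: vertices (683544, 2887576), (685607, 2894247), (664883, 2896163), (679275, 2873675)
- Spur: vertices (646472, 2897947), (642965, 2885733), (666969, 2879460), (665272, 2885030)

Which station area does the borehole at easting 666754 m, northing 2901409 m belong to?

Gulch

Cast a ray rightward from (666754, 2901409). For each polygon, the edges (by vertex number in listed order) whose endpoints lie on opposite sides of northing = 2901409, where each meets that height, and whether that is right or left of the point:
Gulch: 2–3 at easting≈654508.5 (left), 4–1 at easting≈675957.6 (right) → 1 crossing.
Bench: no edge straddles that height → 0 crossings.
Spur: no edge straddles that height → 0 crossings.
Only Gulch has an odd count, so the point is inside Gulch.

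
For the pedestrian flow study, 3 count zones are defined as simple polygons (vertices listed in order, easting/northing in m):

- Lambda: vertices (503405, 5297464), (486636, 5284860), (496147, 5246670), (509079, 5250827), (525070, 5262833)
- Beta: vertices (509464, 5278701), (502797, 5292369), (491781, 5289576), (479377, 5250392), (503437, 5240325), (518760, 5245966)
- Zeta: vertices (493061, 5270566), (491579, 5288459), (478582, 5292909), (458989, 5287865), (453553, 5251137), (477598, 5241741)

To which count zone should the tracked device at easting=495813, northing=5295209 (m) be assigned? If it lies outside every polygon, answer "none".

Cast a ray rightward from (495813, 5295209). For each polygon, the edges (by vertex number in listed order) whose endpoints lie on opposite sides of northing = 5295209, where each meets that height, and whether that is right or left of the point:
Lambda: 1–2 at easting≈500404.8 (right), 5–1 at easting≈504815.7 (right) → 2 crossings.
Beta: no edge straddles that height → 0 crossings.
Zeta: no edge straddles that height → 0 crossings.
All counts are even, so the point lies outside every listed polygon.

none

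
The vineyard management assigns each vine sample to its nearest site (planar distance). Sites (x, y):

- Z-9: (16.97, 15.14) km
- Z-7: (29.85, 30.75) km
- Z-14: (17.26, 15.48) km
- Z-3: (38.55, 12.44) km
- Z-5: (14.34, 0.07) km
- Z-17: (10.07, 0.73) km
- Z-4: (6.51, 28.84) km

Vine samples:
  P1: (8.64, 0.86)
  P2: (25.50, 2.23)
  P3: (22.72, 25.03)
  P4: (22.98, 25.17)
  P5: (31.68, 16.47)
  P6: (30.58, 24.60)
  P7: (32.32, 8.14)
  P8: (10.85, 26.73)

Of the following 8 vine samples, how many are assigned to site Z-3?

2

P1 → Z-17
P2 → Z-5
P3 → Z-7
P4 → Z-7
P5 → Z-3
P6 → Z-7
P7 → Z-3
P8 → Z-4
2 of the 8 go to Z-3.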